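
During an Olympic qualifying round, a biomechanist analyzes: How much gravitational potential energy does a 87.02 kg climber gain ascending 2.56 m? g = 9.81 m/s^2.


PE = m * g * h
PE = 87.02 * 9.81 * 2.56
PE = 853.6662 * 2.56 = 2185.3855 J

2185.3855 J


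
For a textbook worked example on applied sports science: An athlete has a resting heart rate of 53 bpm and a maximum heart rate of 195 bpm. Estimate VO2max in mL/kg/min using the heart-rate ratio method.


VO2max = 15.3 * HRmax / HRrest
VO2max = 15.3 * 195 / 53
VO2max = 2983.5 / 53 = 56.2925 mL/kg/min

56.2925 mL/kg/min


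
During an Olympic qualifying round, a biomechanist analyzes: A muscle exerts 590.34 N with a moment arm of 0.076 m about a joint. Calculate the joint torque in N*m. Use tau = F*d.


tau = F * d
tau = 590.34 * 0.076
tau = 44.8658 N*m

44.8658 N*m


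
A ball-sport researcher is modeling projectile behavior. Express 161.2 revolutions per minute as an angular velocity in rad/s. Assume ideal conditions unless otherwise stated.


omega = RPM * 2 * pi / 60
omega = 161.2 * 2 * 3.14159 / 60
omega = 1012.8495 / 60 = 16.8808 rad/s

16.8808 rad/s


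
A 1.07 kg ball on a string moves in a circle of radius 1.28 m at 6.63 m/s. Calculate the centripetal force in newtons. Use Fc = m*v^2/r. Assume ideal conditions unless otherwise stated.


Fc = m * v^2 / r
v^2 = 6.63^2 = 43.9569
Fc = 1.07 * 43.9569 / 1.28
Fc = 47.0339 / 1.28 = 36.7452 N

36.7452 N


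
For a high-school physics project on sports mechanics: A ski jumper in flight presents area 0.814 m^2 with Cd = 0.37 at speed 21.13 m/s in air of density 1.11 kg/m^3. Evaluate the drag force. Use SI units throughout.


Fd = 0.5 * Cd * rho * A * v^2
Fd = 0.5 * 0.37 * 1.11 * 0.814 * 21.13^2
v^2 = 446.4769
Fd = 0.5 * 0.37 * 1.11 * 0.814 * 446.4769 = 74.6308 N

74.6308 N


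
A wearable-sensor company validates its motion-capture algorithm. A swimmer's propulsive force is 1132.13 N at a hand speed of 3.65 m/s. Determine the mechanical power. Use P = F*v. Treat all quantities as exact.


P = F * v
P = 1132.13 * 3.65
P = 4132.2745 W

4132.2745 W


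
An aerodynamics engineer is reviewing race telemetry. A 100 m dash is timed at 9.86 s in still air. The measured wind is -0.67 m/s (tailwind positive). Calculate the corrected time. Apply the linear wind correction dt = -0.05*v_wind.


dt = -0.05 * v_wind = -0.05 * -0.67 = 0.0335 s
t_corrected = t_still + dt = 9.86 + (0.0335)
t_corrected = 9.8935 s

9.8935 s


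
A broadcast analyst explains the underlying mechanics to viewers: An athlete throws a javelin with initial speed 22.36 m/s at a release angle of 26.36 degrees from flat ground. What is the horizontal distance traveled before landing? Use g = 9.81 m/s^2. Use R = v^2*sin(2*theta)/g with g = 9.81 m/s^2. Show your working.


R = v^2 * sin(2*theta) / g
Convert angle to radians: theta = 26.36 deg = 0.4601 rad
sin(2*theta) = sin(0.9201) = 0.7957
R = 22.36^2 * 0.7957 / 9.81
R = 499.9696 * 0.7957 / 9.81 = 40.5523 m

40.5523 m


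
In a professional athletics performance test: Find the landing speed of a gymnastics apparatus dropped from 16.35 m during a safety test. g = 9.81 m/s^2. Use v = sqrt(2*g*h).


v = sqrt(2 * g * h)
v = sqrt(2 * 9.81 * 16.35)
v = sqrt(320.787) = 17.9105 m/s

17.9105 m/s


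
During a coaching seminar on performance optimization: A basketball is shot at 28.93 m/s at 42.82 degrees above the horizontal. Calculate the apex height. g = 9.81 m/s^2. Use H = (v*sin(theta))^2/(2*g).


H = (v*sin(theta))^2 / (2*g)
vy = v*sin(theta) = 28.93 * sin(42.82 deg) = 19.6636 m/s
H = vy^2 / (2*g) = 386.6589 / (2*9.81)
H = 386.6589 / 19.62 = 19.7074 m

19.7074 m


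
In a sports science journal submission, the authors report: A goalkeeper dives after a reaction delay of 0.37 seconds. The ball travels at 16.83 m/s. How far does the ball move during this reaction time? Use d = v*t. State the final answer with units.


d = v * t
d = 16.83 * 0.37
d = 6.2271 m

6.2271 m


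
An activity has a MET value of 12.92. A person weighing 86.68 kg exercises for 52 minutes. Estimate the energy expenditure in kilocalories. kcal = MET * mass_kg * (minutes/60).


kcal = MET * mass * time_hr
Convert time: 52 min = 0.8667 hr
kcal = 12.92 * 86.68 * 0.8667
kcal = 970.5849 kcal

970.5849 kcal


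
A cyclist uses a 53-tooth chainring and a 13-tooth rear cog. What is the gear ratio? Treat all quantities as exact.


GR = front_teeth / rear_teeth
GR = 53 / 13
GR = 4.0769

4.0769


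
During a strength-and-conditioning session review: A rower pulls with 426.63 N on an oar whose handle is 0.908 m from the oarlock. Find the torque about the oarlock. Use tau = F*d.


tau = F * d
tau = 426.63 * 0.908
tau = 387.38 N*m

387.38 N*m


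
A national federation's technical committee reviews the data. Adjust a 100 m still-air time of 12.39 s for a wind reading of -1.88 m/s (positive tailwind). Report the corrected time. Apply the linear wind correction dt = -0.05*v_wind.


dt = -0.05 * v_wind = -0.05 * -1.88 = 0.094 s
t_corrected = t_still + dt = 12.39 + (0.094)
t_corrected = 12.484 s

12.484 s


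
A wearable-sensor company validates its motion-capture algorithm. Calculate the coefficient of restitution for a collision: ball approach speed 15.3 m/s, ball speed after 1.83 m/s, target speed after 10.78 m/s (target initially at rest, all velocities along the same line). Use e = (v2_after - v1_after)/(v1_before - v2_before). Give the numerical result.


e = (v2_after - v1_after) / (v1_before - v2_before)
Numerator = 10.78 - 1.83 = 8.95
Denominator = 15.3 - 0 = 15.3
e = 8.95 / 15.3 = 0.585

0.585


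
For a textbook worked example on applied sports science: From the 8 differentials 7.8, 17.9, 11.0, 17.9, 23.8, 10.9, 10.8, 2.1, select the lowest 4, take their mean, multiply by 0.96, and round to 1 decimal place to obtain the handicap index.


All differentials: 7.8, 17.9, 11.0, 17.9, 23.8, 10.9, 10.8, 2.1
Sorted: 2.1, 7.8, 10.8, 10.9, 11.0, 17.9, 17.9, 23.8
Best 4: 2.1, 7.8, 10.8, 10.9
Average of best = 31.6 / 4 = 7.9
Raw index = 7.9 * 0.96 = 7.584
Handicap index = round(7.584, 1) = 7.6

7.6


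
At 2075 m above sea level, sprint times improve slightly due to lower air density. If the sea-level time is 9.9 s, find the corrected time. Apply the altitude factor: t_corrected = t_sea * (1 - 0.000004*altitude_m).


Correction factor = 1 - 0.000004 * 2075 = 0.9917
t_corrected = t_sea * factor = 9.9 * 0.9917
t_corrected = 9.8178 s

9.8178 s


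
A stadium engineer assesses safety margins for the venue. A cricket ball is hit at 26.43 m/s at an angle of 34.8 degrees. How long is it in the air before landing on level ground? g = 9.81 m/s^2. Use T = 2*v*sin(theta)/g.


T = 2*v*sin(theta)/g
sin(theta) = sin(34.8 deg) = 0.5707
T = 2*26.43*0.5707 / 9.81
T = 30.1679 / 9.81 = 3.0752 s

3.0752 s


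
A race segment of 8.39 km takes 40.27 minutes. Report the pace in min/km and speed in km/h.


Pace = time / distance = 40.27 min / 8.39 km = 4.7998 min/km
Speed = distance / time_in_hours = 8.39 / 0.6712 hr
Speed = 12.5006 km/h

4.7998 min/km, 12.5006 km/h


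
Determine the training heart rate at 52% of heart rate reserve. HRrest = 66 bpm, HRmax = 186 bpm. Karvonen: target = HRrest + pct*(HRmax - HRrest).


Target = HRrest + pct*(HRmax - HRrest)
Heart rate reserve = HRmax - HRrest = 186 - 66 = 120 bpm
Fraction = 52% = 0.52
Target = 66 + 0.52 * 120
Target = 66 + 62.4 = 128.4 bpm

128.4 bpm


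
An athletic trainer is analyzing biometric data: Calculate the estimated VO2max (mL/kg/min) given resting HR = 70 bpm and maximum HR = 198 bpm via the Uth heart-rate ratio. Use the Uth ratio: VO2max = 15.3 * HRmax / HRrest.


VO2max = 15.3 * HRmax / HRrest
VO2max = 15.3 * 198 / 70
VO2max = 3029.4 / 70 = 43.2771 mL/kg/min

43.2771 mL/kg/min


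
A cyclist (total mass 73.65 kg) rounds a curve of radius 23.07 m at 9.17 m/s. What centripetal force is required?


Fc = m * v^2 / r
v^2 = 9.17^2 = 84.0889
Fc = 73.65 * 84.0889 / 23.07
Fc = 6193.1475 / 23.07 = 268.4503 N

268.4503 N


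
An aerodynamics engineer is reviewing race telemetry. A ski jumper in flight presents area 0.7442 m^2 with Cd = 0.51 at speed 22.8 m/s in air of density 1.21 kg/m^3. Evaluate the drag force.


Fd = 0.5 * Cd * rho * A * v^2
Fd = 0.5 * 0.51 * 1.21 * 0.7442 * 22.8^2
v^2 = 519.84
Fd = 0.5 * 0.51 * 1.21 * 0.7442 * 519.84 = 119.3672 N

119.3672 N


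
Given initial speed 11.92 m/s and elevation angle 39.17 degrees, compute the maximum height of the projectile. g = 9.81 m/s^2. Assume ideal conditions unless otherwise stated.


H = (v*sin(theta))^2 / (2*g)
vy = v*sin(theta) = 11.92 * sin(39.17 deg) = 7.529 m/s
H = vy^2 / (2*g) = 56.6851 / (2*9.81)
H = 56.6851 / 19.62 = 2.8891 m

2.8891 m


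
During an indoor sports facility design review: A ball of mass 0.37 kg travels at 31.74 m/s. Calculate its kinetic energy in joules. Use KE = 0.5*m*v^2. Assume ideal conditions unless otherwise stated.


KE = 0.5 * m * v^2
KE = 0.5 * 0.37 * 31.74^2
KE = 0.5 * 0.37 * 1007.4276 = 186.3741 J

186.3741 J


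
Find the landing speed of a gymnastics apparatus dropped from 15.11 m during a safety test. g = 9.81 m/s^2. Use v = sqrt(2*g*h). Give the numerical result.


v = sqrt(2 * g * h)
v = sqrt(2 * 9.81 * 15.11)
v = sqrt(296.4582) = 17.218 m/s

17.218 m/s


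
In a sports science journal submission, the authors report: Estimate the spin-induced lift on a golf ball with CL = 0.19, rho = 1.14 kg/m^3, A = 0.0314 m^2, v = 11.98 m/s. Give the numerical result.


FM = 0.5 * CL * rho * A * v^2
FM = 0.5 * 0.19 * 1.14 * 0.0314 * 11.98^2
v^2 = 143.5204
FM = 0.5 * 0.19 * 1.14 * 0.0314 * 143.5204 = 0.4881 N

0.4881 N


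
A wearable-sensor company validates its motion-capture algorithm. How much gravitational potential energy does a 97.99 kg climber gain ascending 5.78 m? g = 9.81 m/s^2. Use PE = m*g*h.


PE = m * g * h
PE = 97.99 * 9.81 * 5.78
PE = 961.2819 * 5.78 = 5556.2094 J

5556.2094 J


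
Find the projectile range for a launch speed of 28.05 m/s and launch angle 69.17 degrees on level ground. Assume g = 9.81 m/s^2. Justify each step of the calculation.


R = v^2 * sin(2*theta) / g
Convert angle to radians: theta = 69.17 deg = 1.2072 rad
sin(2*theta) = sin(2.4145) = 0.6647
R = 28.05^2 * 0.6647 / 9.81
R = 786.8025 * 0.6647 / 9.81 = 53.3124 m

53.3124 m


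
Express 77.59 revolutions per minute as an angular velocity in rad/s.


omega = RPM * 2 * pi / 60
omega = 77.59 * 2 * 3.14159 / 60
omega = 487.5123 / 60 = 8.1252 rad/s

8.1252 rad/s


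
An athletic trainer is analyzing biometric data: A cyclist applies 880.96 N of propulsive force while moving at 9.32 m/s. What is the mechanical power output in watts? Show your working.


P = F * v
P = 880.96 * 9.32
P = 8210.5472 W

8210.5472 W


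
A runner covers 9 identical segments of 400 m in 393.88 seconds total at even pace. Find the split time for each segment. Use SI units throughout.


Split time = total_time / n_laps = 393.88 / 9
Split time = 43.7644 s per lap

43.7644 s


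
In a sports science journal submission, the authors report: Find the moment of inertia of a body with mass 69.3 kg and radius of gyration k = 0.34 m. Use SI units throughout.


I = m * k^2
I = 69.3 * 0.34^2
I = 69.3 * 0.1156 = 8.0111 kg*m^2

8.0111 kg*m^2


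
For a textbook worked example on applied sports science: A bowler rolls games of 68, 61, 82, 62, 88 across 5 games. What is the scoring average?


Average = sum / n
Sum = 361
Average = 361 / 5 = 72.2

72.2


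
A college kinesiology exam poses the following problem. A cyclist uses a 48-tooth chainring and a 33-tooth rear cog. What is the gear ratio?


GR = front_teeth / rear_teeth
GR = 48 / 33
GR = 1.4545

1.4545


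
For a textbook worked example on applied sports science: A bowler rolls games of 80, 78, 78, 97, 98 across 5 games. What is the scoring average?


Average = sum / n
Sum = 431
Average = 431 / 5 = 86.2

86.2


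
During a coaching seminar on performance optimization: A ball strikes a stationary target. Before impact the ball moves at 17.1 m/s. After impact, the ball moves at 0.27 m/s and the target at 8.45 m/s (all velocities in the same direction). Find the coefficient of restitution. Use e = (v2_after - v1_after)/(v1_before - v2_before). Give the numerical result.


e = (v2_after - v1_after) / (v1_before - v2_before)
Numerator = 8.45 - 0.27 = 8.18
Denominator = 17.1 - 0 = 17.1
e = 8.18 / 17.1 = 0.4784

0.4784


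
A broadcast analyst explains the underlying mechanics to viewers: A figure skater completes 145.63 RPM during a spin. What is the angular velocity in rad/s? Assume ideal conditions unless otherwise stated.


omega = RPM * 2 * pi / 60
omega = 145.63 * 2 * 3.14159 / 60
omega = 915.0203 / 60 = 15.2503 rad/s

15.2503 rad/s


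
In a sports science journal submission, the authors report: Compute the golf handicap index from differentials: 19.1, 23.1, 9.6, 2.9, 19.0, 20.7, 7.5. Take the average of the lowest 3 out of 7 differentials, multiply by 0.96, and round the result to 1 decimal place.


All differentials: 19.1, 23.1, 9.6, 2.9, 19.0, 20.7, 7.5
Sorted: 2.9, 7.5, 9.6, 19.0, 19.1, 20.7, 23.1
Best 3: 2.9, 7.5, 9.6
Average of best = 20 / 3 = 6.6667
Raw index = 6.6667 * 0.96 = 6.4
Handicap index = round(6.4, 1) = 6.4

6.4


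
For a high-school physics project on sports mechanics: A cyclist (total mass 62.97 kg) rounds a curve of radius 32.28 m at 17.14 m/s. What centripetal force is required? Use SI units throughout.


Fc = m * v^2 / r
v^2 = 17.14^2 = 293.7796
Fc = 62.97 * 293.7796 / 32.28
Fc = 18499.3014 / 32.28 = 573.0886 N

573.0886 N


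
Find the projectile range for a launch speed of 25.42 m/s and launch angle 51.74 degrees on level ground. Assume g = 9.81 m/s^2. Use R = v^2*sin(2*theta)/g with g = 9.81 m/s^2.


R = v^2 * sin(2*theta) / g
Convert angle to radians: theta = 51.74 deg = 0.903 rad
sin(2*theta) = sin(1.8061) = 0.9725
R = 25.42^2 * 0.9725 / 9.81
R = 646.1764 * 0.9725 / 9.81 = 64.0545 m

64.0545 m


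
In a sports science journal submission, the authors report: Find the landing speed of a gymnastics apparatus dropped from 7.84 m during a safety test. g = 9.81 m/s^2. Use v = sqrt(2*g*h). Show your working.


v = sqrt(2 * g * h)
v = sqrt(2 * 9.81 * 7.84)
v = sqrt(153.8208) = 12.4025 m/s

12.4025 m/s


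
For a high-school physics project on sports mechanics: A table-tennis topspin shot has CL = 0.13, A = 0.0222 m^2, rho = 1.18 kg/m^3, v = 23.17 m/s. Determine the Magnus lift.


FM = 0.5 * CL * rho * A * v^2
FM = 0.5 * 0.13 * 1.18 * 0.0222 * 23.17^2
v^2 = 536.8489
FM = 0.5 * 0.13 * 1.18 * 0.0222 * 536.8489 = 0.9141 N

0.9141 N


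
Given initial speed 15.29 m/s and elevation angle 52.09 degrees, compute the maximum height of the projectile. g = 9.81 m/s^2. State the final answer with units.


H = (v*sin(theta))^2 / (2*g)
vy = v*sin(theta) = 15.29 * sin(52.09 deg) = 12.0635 m/s
H = vy^2 / (2*g) = 145.527 / (2*9.81)
H = 145.527 / 19.62 = 7.4173 m

7.4173 m


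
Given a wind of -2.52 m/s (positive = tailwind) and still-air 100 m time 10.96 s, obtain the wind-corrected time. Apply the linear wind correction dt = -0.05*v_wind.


dt = -0.05 * v_wind = -0.05 * -2.52 = 0.126 s
t_corrected = t_still + dt = 10.96 + (0.126)
t_corrected = 11.086 s

11.086 s


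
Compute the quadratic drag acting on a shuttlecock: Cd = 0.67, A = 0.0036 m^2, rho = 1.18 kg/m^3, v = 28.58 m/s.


Fd = 0.5 * Cd * rho * A * v^2
Fd = 0.5 * 0.67 * 1.18 * 0.0036 * 28.58^2
v^2 = 816.8164
Fd = 0.5 * 0.67 * 1.18 * 0.0036 * 816.8164 = 1.1624 N

1.1624 N


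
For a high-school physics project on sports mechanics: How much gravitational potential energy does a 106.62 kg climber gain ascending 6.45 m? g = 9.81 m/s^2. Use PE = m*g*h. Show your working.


PE = m * g * h
PE = 106.62 * 9.81 * 6.45
PE = 1045.9422 * 6.45 = 6746.3272 J

6746.3272 J


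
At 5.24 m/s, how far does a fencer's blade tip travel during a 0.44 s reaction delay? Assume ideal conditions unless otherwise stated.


d = v * t
d = 5.24 * 0.44
d = 2.3056 m

2.3056 m


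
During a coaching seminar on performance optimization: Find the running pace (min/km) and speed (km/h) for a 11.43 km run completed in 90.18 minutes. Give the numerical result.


Pace = time / distance = 90.18 min / 11.43 km = 7.8898 min/km
Speed = distance / time_in_hours = 11.43 / 1.503 hr
Speed = 7.6048 km/h

7.8898 min/km, 7.6048 km/h


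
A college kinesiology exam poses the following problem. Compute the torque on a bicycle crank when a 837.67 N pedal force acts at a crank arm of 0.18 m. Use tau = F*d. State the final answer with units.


tau = F * d
tau = 837.67 * 0.18
tau = 150.7806 N*m

150.7806 N*m


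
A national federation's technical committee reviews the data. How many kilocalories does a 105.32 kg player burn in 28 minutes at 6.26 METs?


kcal = MET * mass * time_hr
Convert time: 28 min = 0.4667 hr
kcal = 6.26 * 105.32 * 0.4667
kcal = 307.6748 kcal

307.6748 kcal


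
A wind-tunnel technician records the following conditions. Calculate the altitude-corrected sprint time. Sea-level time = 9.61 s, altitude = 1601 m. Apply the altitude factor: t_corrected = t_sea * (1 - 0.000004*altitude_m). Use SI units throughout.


Correction factor = 1 - 0.000004 * 1601 = 0.993596
t_corrected = t_sea * factor = 9.61 * 0.993596
t_corrected = 9.5485 s

9.5485 s


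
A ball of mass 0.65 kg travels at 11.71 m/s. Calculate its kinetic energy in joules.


KE = 0.5 * m * v^2
KE = 0.5 * 0.65 * 11.71^2
KE = 0.5 * 0.65 * 137.1241 = 44.5653 J

44.5653 J


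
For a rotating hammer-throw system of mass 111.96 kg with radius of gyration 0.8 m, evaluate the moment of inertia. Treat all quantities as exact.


I = m * k^2
I = 111.96 * 0.8^2
I = 111.96 * 0.64 = 71.6544 kg*m^2

71.6544 kg*m^2


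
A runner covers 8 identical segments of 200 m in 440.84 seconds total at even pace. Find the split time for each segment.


Split time = total_time / n_laps = 440.84 / 8
Split time = 55.105 s per lap

55.105 s


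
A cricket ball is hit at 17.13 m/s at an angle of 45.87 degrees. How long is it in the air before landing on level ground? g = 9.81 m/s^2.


T = 2*v*sin(theta)/g
sin(theta) = sin(45.87 deg) = 0.7178
T = 2*17.13*0.7178 / 9.81
T = 24.5905 / 9.81 = 2.5067 s

2.5067 s


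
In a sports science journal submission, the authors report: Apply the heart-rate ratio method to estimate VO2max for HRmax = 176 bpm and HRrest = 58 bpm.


VO2max = 15.3 * HRmax / HRrest
VO2max = 15.3 * 176 / 58
VO2max = 2692.8 / 58 = 46.4276 mL/kg/min

46.4276 mL/kg/min


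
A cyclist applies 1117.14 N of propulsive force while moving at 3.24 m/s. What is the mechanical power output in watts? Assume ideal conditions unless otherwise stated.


P = F * v
P = 1117.14 * 3.24
P = 3619.5336 W

3619.5336 W


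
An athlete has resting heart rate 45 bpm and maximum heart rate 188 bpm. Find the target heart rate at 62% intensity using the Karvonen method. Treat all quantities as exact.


Target = HRrest + pct*(HRmax - HRrest)
Heart rate reserve = HRmax - HRrest = 188 - 45 = 143 bpm
Fraction = 62% = 0.62
Target = 45 + 0.62 * 143
Target = 45 + 88.66 = 133.66 bpm

133.66 bpm


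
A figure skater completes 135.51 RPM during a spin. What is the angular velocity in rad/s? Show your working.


omega = RPM * 2 * pi / 60
omega = 135.51 * 2 * 3.14159 / 60
omega = 851.4344 / 60 = 14.1906 rad/s

14.1906 rad/s


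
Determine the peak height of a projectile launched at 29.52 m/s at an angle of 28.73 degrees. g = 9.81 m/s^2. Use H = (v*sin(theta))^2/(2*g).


H = (v*sin(theta))^2 / (2*g)
vy = v*sin(theta) = 29.52 * sin(28.73 deg) = 14.1898 m/s
H = vy^2 / (2*g) = 201.3491 / (2*9.81)
H = 201.3491 / 19.62 = 10.2624 m

10.2624 m


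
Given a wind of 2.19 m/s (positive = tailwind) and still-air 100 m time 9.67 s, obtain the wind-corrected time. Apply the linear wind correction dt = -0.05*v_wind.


dt = -0.05 * v_wind = -0.05 * 2.19 = -0.1095 s
t_corrected = t_still + dt = 9.67 + (-0.1095)
t_corrected = 9.5605 s

9.5605 s


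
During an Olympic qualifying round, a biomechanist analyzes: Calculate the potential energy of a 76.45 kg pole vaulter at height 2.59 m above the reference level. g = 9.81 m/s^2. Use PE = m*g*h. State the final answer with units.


PE = m * g * h
PE = 76.45 * 9.81 * 2.59
PE = 749.9745 * 2.59 = 1942.434 J

1942.434 J


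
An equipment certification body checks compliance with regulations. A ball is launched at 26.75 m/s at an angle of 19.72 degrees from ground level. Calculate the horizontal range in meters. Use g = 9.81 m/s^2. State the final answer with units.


R = v^2 * sin(2*theta) / g
Convert angle to radians: theta = 19.72 deg = 0.3442 rad
sin(2*theta) = sin(0.6884) = 0.6353
R = 26.75^2 * 0.6353 / 9.81
R = 715.5625 * 0.6353 / 9.81 = 46.3379 m

46.3379 m


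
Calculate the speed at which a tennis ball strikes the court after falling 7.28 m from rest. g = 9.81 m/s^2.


v = sqrt(2 * g * h)
v = sqrt(2 * 9.81 * 7.28)
v = sqrt(142.8336) = 11.9513 m/s

11.9513 m/s


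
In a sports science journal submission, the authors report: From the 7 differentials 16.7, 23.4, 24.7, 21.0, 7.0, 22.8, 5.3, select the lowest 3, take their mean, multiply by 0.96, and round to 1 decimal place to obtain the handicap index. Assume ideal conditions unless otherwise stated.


All differentials: 16.7, 23.4, 24.7, 21.0, 7.0, 22.8, 5.3
Sorted: 5.3, 7.0, 16.7, 21.0, 22.8, 23.4, 24.7
Best 3: 5.3, 7.0, 16.7
Average of best = 29 / 3 = 9.6667
Raw index = 9.6667 * 0.96 = 9.28
Handicap index = round(9.28, 1) = 9.3

9.3


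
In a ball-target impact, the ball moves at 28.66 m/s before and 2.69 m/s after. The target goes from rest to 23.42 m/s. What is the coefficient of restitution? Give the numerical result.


e = (v2_after - v1_after) / (v1_before - v2_before)
Numerator = 23.42 - 2.69 = 20.73
Denominator = 28.66 - 0 = 28.66
e = 20.73 / 28.66 = 0.7233

0.7233


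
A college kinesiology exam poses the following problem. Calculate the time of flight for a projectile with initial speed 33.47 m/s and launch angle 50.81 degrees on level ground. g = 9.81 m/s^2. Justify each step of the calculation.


T = 2*v*sin(theta)/g
sin(theta) = sin(50.81 deg) = 0.7751
T = 2*33.47*0.7751 / 9.81
T = 51.8822 / 9.81 = 5.2887 s

5.2887 s


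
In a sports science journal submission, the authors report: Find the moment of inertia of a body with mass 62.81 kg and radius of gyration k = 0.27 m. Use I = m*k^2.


I = m * k^2
I = 62.81 * 0.27^2
I = 62.81 * 0.0729 = 4.5788 kg*m^2

4.5788 kg*m^2


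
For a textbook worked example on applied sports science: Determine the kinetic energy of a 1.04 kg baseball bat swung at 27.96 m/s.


KE = 0.5 * m * v^2
KE = 0.5 * 1.04 * 27.96^2
KE = 0.5 * 1.04 * 781.7616 = 406.516 J

406.516 J


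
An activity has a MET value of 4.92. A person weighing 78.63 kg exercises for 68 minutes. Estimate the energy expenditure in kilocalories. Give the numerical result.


kcal = MET * mass * time_hr
Convert time: 68 min = 1.1333 hr
kcal = 4.92 * 78.63 * 1.1333
kcal = 438.4409 kcal

438.4409 kcal


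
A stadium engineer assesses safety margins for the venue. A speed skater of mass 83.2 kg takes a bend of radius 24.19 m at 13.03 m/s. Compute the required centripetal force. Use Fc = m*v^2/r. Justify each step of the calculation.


Fc = m * v^2 / r
v^2 = 13.03^2 = 169.7809
Fc = 83.2 * 169.7809 / 24.19
Fc = 14125.7709 / 24.19 = 583.9508 N

583.9508 N


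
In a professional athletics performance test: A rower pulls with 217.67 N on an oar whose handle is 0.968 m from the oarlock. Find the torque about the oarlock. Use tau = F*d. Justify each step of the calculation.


tau = F * d
tau = 217.67 * 0.968
tau = 210.7046 N*m

210.7046 N*m


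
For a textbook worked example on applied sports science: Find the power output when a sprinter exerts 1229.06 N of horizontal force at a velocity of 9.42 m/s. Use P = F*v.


P = F * v
P = 1229.06 * 9.42
P = 11577.7452 W

11577.7452 W


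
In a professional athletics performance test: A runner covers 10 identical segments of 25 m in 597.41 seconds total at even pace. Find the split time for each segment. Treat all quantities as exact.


Split time = total_time / n_laps = 597.41 / 10
Split time = 59.741 s per lap

59.741 s


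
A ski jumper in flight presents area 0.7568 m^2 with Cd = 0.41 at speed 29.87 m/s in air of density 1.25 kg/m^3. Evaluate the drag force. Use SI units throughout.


Fd = 0.5 * Cd * rho * A * v^2
Fd = 0.5 * 0.41 * 1.25 * 0.7568 * 29.87^2
v^2 = 892.2169
Fd = 0.5 * 0.41 * 1.25 * 0.7568 * 892.2169 = 173.0276 N

173.0276 N


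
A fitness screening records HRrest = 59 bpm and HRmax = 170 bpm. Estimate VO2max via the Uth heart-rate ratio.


VO2max = 15.3 * HRmax / HRrest
VO2max = 15.3 * 170 / 59
VO2max = 2601 / 59 = 44.0847 mL/kg/min

44.0847 mL/kg/min


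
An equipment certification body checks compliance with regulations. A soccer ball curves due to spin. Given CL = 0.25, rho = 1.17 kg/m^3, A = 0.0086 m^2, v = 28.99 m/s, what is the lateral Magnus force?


FM = 0.5 * CL * rho * A * v^2
FM = 0.5 * 0.25 * 1.17 * 0.0086 * 28.99^2
v^2 = 840.4201
FM = 0.5 * 0.25 * 1.17 * 0.0086 * 840.4201 = 1.057 N

1.057 N


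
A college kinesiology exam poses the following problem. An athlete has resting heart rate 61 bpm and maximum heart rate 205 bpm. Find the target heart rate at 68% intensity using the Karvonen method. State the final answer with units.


Target = HRrest + pct*(HRmax - HRrest)
Heart rate reserve = HRmax - HRrest = 205 - 61 = 144 bpm
Fraction = 68% = 0.68
Target = 61 + 0.68 * 144
Target = 61 + 97.92 = 158.92 bpm

158.92 bpm


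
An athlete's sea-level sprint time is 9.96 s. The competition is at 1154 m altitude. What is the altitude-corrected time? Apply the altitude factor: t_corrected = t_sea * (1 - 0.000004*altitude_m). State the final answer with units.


Correction factor = 1 - 0.000004 * 1154 = 0.995384
t_corrected = t_sea * factor = 9.96 * 0.995384
t_corrected = 9.914 s

9.914 s


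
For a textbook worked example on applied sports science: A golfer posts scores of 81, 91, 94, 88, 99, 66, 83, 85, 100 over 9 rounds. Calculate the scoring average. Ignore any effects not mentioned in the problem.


Average = sum / n
Sum = 787
Average = 787 / 9 = 87.4444

87.4444


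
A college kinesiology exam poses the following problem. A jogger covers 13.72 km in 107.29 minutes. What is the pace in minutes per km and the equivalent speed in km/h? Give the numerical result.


Pace = time / distance = 107.29 min / 13.72 km = 7.82 min/km
Speed = distance / time_in_hours = 13.72 / 1.7882 hr
Speed = 7.6727 km/h

7.82 min/km, 7.6727 km/h


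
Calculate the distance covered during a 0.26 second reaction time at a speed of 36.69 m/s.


d = v * t
d = 36.69 * 0.26
d = 9.5394 m

9.5394 m


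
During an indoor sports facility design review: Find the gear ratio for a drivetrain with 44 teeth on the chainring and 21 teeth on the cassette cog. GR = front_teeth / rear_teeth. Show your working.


GR = front_teeth / rear_teeth
GR = 44 / 21
GR = 2.0952

2.0952


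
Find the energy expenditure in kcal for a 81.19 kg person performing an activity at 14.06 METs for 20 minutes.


kcal = MET * mass * time_hr
Convert time: 20 min = 0.3333 hr
kcal = 14.06 * 81.19 * 0.3333
kcal = 380.5105 kcal

380.5105 kcal


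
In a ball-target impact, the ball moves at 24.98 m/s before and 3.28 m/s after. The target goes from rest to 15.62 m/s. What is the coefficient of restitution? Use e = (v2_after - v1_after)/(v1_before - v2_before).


e = (v2_after - v1_after) / (v1_before - v2_before)
Numerator = 15.62 - 3.28 = 12.34
Denominator = 24.98 - 0 = 24.98
e = 12.34 / 24.98 = 0.494

0.494


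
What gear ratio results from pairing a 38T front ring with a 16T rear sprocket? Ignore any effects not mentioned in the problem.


GR = front_teeth / rear_teeth
GR = 38 / 16
GR = 2.375

2.375


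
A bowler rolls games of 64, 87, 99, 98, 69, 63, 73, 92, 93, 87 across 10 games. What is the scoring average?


Average = sum / n
Sum = 825
Average = 825 / 10 = 82.5

82.5


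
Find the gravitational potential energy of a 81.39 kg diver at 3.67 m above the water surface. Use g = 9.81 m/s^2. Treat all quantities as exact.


PE = m * g * h
PE = 81.39 * 9.81 * 3.67
PE = 798.4359 * 3.67 = 2930.2598 J

2930.2598 J


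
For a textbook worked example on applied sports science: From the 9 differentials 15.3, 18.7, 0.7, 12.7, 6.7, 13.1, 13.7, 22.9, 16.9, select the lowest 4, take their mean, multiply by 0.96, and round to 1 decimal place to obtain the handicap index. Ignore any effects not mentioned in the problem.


All differentials: 15.3, 18.7, 0.7, 12.7, 6.7, 13.1, 13.7, 22.9, 16.9
Sorted: 0.7, 6.7, 12.7, 13.1, 13.7, 15.3, 16.9, 18.7, 22.9
Best 4: 0.7, 6.7, 12.7, 13.1
Average of best = 33.2 / 4 = 8.3
Raw index = 8.3 * 0.96 = 7.968
Handicap index = round(7.968, 1) = 8.0

8.0


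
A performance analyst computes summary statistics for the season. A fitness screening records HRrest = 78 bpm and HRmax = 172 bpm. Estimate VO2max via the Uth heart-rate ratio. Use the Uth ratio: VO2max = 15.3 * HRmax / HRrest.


VO2max = 15.3 * HRmax / HRrest
VO2max = 15.3 * 172 / 78
VO2max = 2631.6 / 78 = 33.7385 mL/kg/min

33.7385 mL/kg/min


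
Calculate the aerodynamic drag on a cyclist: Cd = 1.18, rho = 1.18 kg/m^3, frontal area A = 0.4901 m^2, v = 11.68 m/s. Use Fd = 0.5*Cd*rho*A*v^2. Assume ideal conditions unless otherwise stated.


Fd = 0.5 * Cd * rho * A * v^2
Fd = 0.5 * 1.18 * 1.18 * 0.4901 * 11.68^2
v^2 = 136.4224
Fd = 0.5 * 1.18 * 1.18 * 0.4901 * 136.4224 = 46.5484 N

46.5484 N


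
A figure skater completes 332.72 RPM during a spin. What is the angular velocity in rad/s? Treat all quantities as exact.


omega = RPM * 2 * pi / 60
omega = 332.72 * 2 * 3.14159 / 60
omega = 2090.5414 / 60 = 34.8424 rad/s

34.8424 rad/s


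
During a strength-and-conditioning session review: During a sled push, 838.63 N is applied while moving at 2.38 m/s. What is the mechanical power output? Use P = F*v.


P = F * v
P = 838.63 * 2.38
P = 1995.9394 W

1995.9394 W


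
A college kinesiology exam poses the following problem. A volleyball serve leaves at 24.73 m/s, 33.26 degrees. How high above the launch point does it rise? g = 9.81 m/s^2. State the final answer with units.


H = (v*sin(theta))^2 / (2*g)
vy = v*sin(theta) = 24.73 * sin(33.26 deg) = 13.5629 m/s
H = vy^2 / (2*g) = 183.9523 / (2*9.81)
H = 183.9523 / 19.62 = 9.3758 m

9.3758 m


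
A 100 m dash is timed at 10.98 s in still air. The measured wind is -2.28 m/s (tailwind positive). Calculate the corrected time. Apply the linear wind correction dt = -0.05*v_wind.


dt = -0.05 * v_wind = -0.05 * -2.28 = 0.114 s
t_corrected = t_still + dt = 10.98 + (0.114)
t_corrected = 11.094 s

11.094 s


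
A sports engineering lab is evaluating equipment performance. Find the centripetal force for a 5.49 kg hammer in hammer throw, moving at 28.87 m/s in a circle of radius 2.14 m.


Fc = m * v^2 / r
v^2 = 28.87^2 = 833.4769
Fc = 5.49 * 833.4769 / 2.14
Fc = 4575.7882 / 2.14 = 2138.2188 N

2138.2188 N


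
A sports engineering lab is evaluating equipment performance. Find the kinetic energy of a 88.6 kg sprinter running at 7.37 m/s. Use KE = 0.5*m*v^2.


KE = 0.5 * m * v^2
KE = 0.5 * 88.6 * 7.37^2
KE = 0.5 * 88.6 * 54.3169 = 2406.2387 J

2406.2387 J


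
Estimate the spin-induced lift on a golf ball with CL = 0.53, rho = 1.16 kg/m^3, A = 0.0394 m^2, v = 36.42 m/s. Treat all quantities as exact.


FM = 0.5 * CL * rho * A * v^2
FM = 0.5 * 0.53 * 1.16 * 0.0394 * 36.42^2
v^2 = 1326.4164
FM = 0.5 * 0.53 * 1.16 * 0.0394 * 1326.4164 = 16.065 N

16.065 N


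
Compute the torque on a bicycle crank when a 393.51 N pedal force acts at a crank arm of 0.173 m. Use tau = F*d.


tau = F * d
tau = 393.51 * 0.173
tau = 68.0772 N*m

68.0772 N*m


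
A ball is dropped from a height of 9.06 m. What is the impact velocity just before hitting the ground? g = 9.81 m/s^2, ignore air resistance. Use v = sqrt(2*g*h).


v = sqrt(2 * g * h)
v = sqrt(2 * 9.81 * 9.06)
v = sqrt(177.7572) = 13.3326 m/s

13.3326 m/s


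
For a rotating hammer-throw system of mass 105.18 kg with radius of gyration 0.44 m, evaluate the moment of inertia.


I = m * k^2
I = 105.18 * 0.44^2
I = 105.18 * 0.1936 = 20.3628 kg*m^2

20.3628 kg*m^2


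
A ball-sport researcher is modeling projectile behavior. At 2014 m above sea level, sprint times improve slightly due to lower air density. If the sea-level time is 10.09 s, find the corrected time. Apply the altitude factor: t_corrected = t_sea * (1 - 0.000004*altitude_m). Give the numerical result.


Correction factor = 1 - 0.000004 * 2014 = 0.991944
t_corrected = t_sea * factor = 10.09 * 0.991944
t_corrected = 10.0087 s

10.0087 s


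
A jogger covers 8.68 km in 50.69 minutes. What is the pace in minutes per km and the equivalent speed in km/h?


Pace = time / distance = 50.69 min / 8.68 km = 5.8399 min/km
Speed = distance / time_in_hours = 8.68 / 0.8448 hr
Speed = 10.2742 km/h

5.8399 min/km, 10.2742 km/h


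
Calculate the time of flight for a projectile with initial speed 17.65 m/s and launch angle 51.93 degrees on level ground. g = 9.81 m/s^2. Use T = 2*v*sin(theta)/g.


T = 2*v*sin(theta)/g
sin(theta) = sin(51.93 deg) = 0.7873
T = 2*17.65*0.7873 / 9.81
T = 27.7902 / 9.81 = 2.8328 s

2.8328 s


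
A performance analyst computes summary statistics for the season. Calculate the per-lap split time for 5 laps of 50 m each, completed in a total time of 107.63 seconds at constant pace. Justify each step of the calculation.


Split time = total_time / n_laps = 107.63 / 5
Split time = 21.526 s per lap

21.526 s


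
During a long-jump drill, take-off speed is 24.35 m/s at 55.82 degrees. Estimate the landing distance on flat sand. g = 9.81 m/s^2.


R = v^2 * sin(2*theta) / g
Convert angle to radians: theta = 55.82 deg = 0.9742 rad
sin(2*theta) = sin(1.9485) = 0.9295
R = 24.35^2 * 0.9295 / 9.81
R = 592.9225 * 0.9295 / 9.81 = 56.1807 m

56.1807 m


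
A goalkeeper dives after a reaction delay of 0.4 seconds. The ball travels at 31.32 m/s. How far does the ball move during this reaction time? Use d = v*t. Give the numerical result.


d = v * t
d = 31.32 * 0.4
d = 12.528 m

12.528 m


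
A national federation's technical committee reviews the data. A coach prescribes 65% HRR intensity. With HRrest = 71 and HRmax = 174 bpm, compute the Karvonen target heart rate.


Target = HRrest + pct*(HRmax - HRrest)
Heart rate reserve = HRmax - HRrest = 174 - 71 = 103 bpm
Fraction = 65% = 0.65
Target = 71 + 0.65 * 103
Target = 71 + 66.95 = 137.95 bpm

137.95 bpm


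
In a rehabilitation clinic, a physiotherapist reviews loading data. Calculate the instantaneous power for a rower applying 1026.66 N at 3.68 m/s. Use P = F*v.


P = F * v
P = 1026.66 * 3.68
P = 3778.1088 W

3778.1088 W


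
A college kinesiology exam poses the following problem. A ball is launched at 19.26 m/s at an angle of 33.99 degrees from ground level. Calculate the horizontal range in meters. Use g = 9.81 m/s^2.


R = v^2 * sin(2*theta) / g
Convert angle to radians: theta = 33.99 deg = 0.5932 rad
sin(2*theta) = sin(1.1865) = 0.9271
R = 19.26^2 * 0.9271 / 9.81
R = 370.9476 * 0.9271 / 9.81 = 35.0549 m

35.0549 m


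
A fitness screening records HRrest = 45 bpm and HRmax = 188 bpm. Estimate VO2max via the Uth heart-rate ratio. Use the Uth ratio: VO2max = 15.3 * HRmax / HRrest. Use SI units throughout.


VO2max = 15.3 * HRmax / HRrest
VO2max = 15.3 * 188 / 45
VO2max = 2876.4 / 45 = 63.92 mL/kg/min

63.92 mL/kg/min


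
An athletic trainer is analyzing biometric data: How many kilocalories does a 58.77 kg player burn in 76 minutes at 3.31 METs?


kcal = MET * mass * time_hr
Convert time: 76 min = 1.2667 hr
kcal = 3.31 * 58.77 * 1.2667
kcal = 246.403 kcal

246.403 kcal


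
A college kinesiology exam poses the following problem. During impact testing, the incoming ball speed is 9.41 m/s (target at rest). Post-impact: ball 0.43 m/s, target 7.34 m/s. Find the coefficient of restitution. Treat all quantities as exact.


e = (v2_after - v1_after) / (v1_before - v2_before)
Numerator = 7.34 - 0.43 = 6.91
Denominator = 9.41 - 0 = 9.41
e = 6.91 / 9.41 = 0.7343

0.7343


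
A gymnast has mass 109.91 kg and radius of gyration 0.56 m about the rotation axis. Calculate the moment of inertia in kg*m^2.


I = m * k^2
I = 109.91 * 0.56^2
I = 109.91 * 0.3136 = 34.4678 kg*m^2

34.4678 kg*m^2


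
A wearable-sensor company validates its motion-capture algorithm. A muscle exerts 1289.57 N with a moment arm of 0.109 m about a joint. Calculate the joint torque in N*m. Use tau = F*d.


tau = F * d
tau = 1289.57 * 0.109
tau = 140.5631 N*m

140.5631 N*m


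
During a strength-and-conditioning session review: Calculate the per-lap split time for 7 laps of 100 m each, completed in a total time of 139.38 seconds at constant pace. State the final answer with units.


Split time = total_time / n_laps = 139.38 / 7
Split time = 19.9114 s per lap

19.9114 s


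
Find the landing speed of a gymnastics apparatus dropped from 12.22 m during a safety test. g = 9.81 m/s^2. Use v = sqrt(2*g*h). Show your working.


v = sqrt(2 * g * h)
v = sqrt(2 * 9.81 * 12.22)
v = sqrt(239.7564) = 15.4841 m/s

15.4841 m/s


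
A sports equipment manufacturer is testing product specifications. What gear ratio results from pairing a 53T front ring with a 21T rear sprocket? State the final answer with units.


GR = front_teeth / rear_teeth
GR = 53 / 21
GR = 2.5238

2.5238


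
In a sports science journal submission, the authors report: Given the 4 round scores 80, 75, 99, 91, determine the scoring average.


Average = sum / n
Sum = 345
Average = 345 / 4 = 86.25

86.25


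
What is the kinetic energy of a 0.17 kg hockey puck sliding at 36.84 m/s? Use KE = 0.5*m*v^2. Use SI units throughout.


KE = 0.5 * m * v^2
KE = 0.5 * 0.17 * 36.84^2
KE = 0.5 * 0.17 * 1357.1856 = 115.3608 J

115.3608 J


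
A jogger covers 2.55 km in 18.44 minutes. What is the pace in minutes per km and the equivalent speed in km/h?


Pace = time / distance = 18.44 min / 2.55 km = 7.2314 min/km
Speed = distance / time_in_hours = 2.55 / 0.3073 hr
Speed = 8.2972 km/h

7.2314 min/km, 8.2972 km/h


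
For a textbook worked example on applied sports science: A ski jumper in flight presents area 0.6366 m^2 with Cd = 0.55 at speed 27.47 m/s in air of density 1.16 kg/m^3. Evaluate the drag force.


Fd = 0.5 * Cd * rho * A * v^2
Fd = 0.5 * 0.55 * 1.16 * 0.6366 * 27.47^2
v^2 = 754.6009
Fd = 0.5 * 0.55 * 1.16 * 0.6366 * 754.6009 = 153.2409 N

153.2409 N


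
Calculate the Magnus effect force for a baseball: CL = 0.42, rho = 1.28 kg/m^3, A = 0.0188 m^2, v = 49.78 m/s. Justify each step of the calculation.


FM = 0.5 * CL * rho * A * v^2
FM = 0.5 * 0.42 * 1.28 * 0.0188 * 49.78^2
v^2 = 2478.0484
FM = 0.5 * 0.42 * 1.28 * 0.0188 * 2478.0484 = 12.5227 N

12.5227 N


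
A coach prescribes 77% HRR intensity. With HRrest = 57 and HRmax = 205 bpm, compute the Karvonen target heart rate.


Target = HRrest + pct*(HRmax - HRrest)
Heart rate reserve = HRmax - HRrest = 205 - 57 = 148 bpm
Fraction = 77% = 0.77
Target = 57 + 0.77 * 148
Target = 57 + 113.96 = 170.96 bpm

170.96 bpm


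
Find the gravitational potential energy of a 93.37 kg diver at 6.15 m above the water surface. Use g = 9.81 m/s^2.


PE = m * g * h
PE = 93.37 * 9.81 * 6.15
PE = 915.9597 * 6.15 = 5633.1522 J

5633.1522 J


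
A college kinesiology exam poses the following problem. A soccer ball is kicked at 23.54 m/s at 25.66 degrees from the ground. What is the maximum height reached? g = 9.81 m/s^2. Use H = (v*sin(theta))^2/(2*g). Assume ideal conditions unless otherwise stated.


H = (v*sin(theta))^2 / (2*g)
vy = v*sin(theta) = 23.54 * sin(25.66 deg) = 10.1935 m/s
H = vy^2 / (2*g) = 103.9079 / (2*9.81)
H = 103.9079 / 19.62 = 5.296 m

5.296 m
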